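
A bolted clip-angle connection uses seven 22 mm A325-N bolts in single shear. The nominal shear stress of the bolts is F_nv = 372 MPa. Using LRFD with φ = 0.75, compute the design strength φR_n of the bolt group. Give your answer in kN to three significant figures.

742 kN

A_b = π × 22² / 4 = 380.1 mm².
R_n = F_nv · A_b · n · n_s = 372 × 380.1 × 7 × 1 / 1000 = 989.9 kN.
Design strength φR_n = 0.75 × 989.9 = 742 kN.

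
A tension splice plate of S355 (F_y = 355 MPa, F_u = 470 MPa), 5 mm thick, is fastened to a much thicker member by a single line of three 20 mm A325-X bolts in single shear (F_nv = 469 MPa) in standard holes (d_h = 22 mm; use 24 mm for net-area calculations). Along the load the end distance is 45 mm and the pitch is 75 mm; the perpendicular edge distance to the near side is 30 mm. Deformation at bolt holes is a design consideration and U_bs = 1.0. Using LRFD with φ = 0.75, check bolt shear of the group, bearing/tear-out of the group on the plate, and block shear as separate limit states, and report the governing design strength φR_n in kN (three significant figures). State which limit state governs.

174 kN (block shear governs)

Bolt shear: A_b = π·20²/4 = 314.2 mm²; R_n = 469 × 314.2 × 3 × 1 / 1000 = 442 kN → 0.75 × 442 = 332 kN.
Bearing: edge l_c = 34, r_n = 95.88 kN; interior l_c = 53, r_n = 112.8 kN; R_n = 95.88 + 2·112.8 = 321.5 kN → 241 kN.
Block shear: A_gv = 975, A_nv = 675, A_nt = 90 mm²; R_n = min(0.6F_uA_nv, 0.6F_yA_gv) + U_bs·F_u·A_nt = 232.7 kN → 174 kN.
Block shear governs: 174 kN.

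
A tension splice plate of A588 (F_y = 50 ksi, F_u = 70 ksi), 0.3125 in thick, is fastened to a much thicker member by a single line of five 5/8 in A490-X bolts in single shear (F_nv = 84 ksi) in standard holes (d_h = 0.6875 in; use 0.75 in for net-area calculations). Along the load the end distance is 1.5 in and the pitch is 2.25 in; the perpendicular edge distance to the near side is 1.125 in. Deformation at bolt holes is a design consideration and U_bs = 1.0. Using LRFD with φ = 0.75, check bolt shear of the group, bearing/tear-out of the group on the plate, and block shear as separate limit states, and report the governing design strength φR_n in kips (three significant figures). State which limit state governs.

82.4 kips (block shear governs)

Bolt shear: A_b = π·0.625²/4 = 0.3068 in²; R_n = 84 × 0.3068 × 5 × 1 = 128.9 kips → 0.75 × 128.9 = 96.6 kips.
Bearing: edge l_c = 1.156, r_n = 30.35 kips; interior l_c = 1.562, r_n = 32.81 kips; R_n = 30.35 + 4·32.81 = 161.6 kips → 121 kips.
Block shear: A_gv = 3.281, A_nv = 2.227, A_nt = 0.2344 in²; R_n = min(0.6F_uA_nv, 0.6F_yA_gv) + U_bs·F_u·A_nt = 109.9 kips → 82.4 kips.
Block shear governs: 82.4 kips.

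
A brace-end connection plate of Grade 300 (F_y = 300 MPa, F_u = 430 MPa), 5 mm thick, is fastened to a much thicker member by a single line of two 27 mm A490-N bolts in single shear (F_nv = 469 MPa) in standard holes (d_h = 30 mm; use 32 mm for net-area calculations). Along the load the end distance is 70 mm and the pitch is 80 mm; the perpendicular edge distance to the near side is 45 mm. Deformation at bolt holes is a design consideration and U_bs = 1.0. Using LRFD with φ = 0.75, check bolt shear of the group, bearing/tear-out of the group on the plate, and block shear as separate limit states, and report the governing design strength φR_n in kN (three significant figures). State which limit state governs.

Bolt shear: A_b = π·27²/4 = 572.6 mm²; R_n = 469 × 572.6 × 2 × 1 / 1000 = 537.1 kN → 0.75 × 537.1 = 403 kN.
Bearing: edge l_c = 55, r_n = 139.3 kN; interior l_c = 50, r_n = 129 kN; R_n = 139.3 + 1·129 = 268.3 kN → 201 kN.
Block shear: A_gv = 750, A_nv = 510, A_nt = 145 mm²; R_n = min(0.6F_uA_nv, 0.6F_yA_gv) + U_bs·F_u·A_nt = 193.9 kN → 145 kN.
Block shear governs: 145 kN.

145 kN (block shear governs)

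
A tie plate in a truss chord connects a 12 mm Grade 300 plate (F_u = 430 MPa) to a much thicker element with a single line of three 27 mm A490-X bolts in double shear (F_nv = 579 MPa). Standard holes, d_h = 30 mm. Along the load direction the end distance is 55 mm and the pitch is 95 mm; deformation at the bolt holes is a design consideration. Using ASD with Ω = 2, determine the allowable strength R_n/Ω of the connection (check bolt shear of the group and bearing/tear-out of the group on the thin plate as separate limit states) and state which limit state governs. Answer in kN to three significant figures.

458 kN (bearing governs)

Bolt shear: A_b = π·27²/4 = 572.6 mm²; R_n = 579 × 572.6 × 3 × 2 / 1000 = 1989 kN → 1989 / 2 = 995 kN.
Bearing (1.2 l_c t F_u ≤ 2.4 d t F_u): upper limit = 2.4·27·12·430 / 1000 = 334.4 kN.
  Edge l_c = 55 − 30/2 = 40 → r_n = 247.7 kN; interior l_c = 95 − 30 = 65 → r_n = 334.4 kN.
  R_n,bearing = 1·247.7 + 2·334.4 = 916.4 kN → 916.4 / 2 = 458 kN.
Bearing governs: 458 kN.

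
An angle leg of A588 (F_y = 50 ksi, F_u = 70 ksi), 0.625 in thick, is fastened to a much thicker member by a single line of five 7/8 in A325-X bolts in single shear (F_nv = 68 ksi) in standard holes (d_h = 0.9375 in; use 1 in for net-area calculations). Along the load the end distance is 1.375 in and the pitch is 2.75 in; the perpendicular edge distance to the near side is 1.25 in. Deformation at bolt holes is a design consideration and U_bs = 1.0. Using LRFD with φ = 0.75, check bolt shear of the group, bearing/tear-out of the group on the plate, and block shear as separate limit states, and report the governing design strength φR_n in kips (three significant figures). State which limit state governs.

153 kips (bolt shear governs)

Bolt shear: A_b = π·0.875²/4 = 0.6013 in²; R_n = 68 × 0.6013 × 5 × 1 = 204.4 kips → 0.75 × 204.4 = 153 kips.
Bearing: edge l_c = 0.9062, r_n = 47.58 kips; interior l_c = 1.812, r_n = 91.88 kips; R_n = 47.58 + 4·91.88 = 415.1 kips → 311 kips.
Block shear: A_gv = 7.734, A_nv = 4.922, A_nt = 0.4688 in²; R_n = min(0.6F_uA_nv, 0.6F_yA_gv) + U_bs·F_u·A_nt = 239.5 kips → 180 kips.
Bolt shear governs: 153 kips.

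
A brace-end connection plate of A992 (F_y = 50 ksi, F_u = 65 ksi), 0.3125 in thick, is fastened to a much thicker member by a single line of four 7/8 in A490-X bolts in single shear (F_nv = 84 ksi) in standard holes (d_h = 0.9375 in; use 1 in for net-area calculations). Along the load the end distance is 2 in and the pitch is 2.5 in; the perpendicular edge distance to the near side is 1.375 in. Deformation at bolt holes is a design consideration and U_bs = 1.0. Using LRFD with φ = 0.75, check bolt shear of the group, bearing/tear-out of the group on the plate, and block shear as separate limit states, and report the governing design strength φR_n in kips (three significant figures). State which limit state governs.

68.2 kips (block shear governs)

Bolt shear: A_b = π·0.875²/4 = 0.6013 in²; R_n = 84 × 0.6013 × 4 × 1 = 202 kips → 0.75 × 202 = 152 kips.
Bearing: edge l_c = 1.531, r_n = 37.32 kips; interior l_c = 1.562, r_n = 38.09 kips; R_n = 37.32 + 3·38.09 = 151.6 kips → 114 kips.
Block shear: A_gv = 2.969, A_nv = 1.875, A_nt = 0.2734 in²; R_n = min(0.6F_uA_nv, 0.6F_yA_gv) + U_bs·F_u·A_nt = 90.9 kips → 68.2 kips.
Block shear governs: 68.2 kips.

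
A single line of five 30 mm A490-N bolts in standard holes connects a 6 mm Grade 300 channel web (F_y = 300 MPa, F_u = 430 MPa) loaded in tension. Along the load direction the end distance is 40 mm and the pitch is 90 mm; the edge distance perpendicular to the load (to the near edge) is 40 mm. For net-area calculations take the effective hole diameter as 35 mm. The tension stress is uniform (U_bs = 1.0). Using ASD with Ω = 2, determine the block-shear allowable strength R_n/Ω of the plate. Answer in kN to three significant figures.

217 kN

Shear plane L_v = 40 + 4·90 = 400 mm; A_gv = 400 × 6 = 2400 mm².
A_nv = (400 − 4.5·35) × 6 = 1455 mm².
A_nt = (40 − 0.5·35) × 6 = 135 mm².
0.6 F_u A_nv = 375.4 kN; 0.6 F_y A_gv = 432 kN → shear rupture governs the shear term.
R_n = 375.4 + 1.0 × 430 × 135 / 1000 = 433.4 kN.
Allowable strength R_n/Ω = 433.4 / 2 = 217 kN.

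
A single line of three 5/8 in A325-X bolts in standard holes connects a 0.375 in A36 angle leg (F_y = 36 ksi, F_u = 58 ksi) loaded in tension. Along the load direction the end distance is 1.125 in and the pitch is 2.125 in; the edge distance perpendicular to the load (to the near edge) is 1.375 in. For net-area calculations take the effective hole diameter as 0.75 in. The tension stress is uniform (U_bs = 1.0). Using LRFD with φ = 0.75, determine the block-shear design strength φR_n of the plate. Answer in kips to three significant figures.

49 kips

Shear plane L_v = 1.125 + 2·2.125 = 5.375 in; A_gv = 5.375 × 0.375 = 2.016 in².
A_nv = (5.375 − 2.5·0.75) × 0.375 = 1.312 in².
A_nt = (1.375 − 0.5·0.75) × 0.375 = 0.375 in².
0.6 F_u A_nv = 45.67 kips; 0.6 F_y A_gv = 43.54 kips → shear yielding governs the shear term.
R_n = 43.54 + 1.0 × 58 × 0.375 = 65.29 kips.
Design strength φR_n = 0.75 × 65.29 = 49 kips.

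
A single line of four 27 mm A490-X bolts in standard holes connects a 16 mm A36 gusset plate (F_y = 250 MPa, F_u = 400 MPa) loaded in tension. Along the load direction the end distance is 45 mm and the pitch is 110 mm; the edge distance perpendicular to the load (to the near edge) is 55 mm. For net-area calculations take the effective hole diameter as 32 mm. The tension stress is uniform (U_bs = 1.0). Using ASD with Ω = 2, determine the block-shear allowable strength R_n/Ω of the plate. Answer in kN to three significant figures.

575 kN

Shear plane L_v = 45 + 3·110 = 375 mm; A_gv = 375 × 16 = 6000 mm².
A_nv = (375 − 3.5·32) × 16 = 4208 mm².
A_nt = (55 − 0.5·32) × 16 = 624 mm².
0.6 F_u A_nv = 1010 kN; 0.6 F_y A_gv = 900 kN → shear yielding governs the shear term.
R_n = 900 + 1.0 × 400 × 624 / 1000 = 1150 kN.
Allowable strength R_n/Ω = 1150 / 2 = 575 kN.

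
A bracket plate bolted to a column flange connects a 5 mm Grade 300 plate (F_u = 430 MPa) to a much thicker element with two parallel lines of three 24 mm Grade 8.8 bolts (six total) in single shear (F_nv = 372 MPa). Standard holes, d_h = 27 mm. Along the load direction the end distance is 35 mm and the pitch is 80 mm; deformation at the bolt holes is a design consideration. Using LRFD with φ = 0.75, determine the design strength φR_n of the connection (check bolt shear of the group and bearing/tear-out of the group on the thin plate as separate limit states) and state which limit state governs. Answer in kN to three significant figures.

455 kN (bearing governs)

Bolt shear: A_b = π·24²/4 = 452.4 mm²; R_n = 372 × 452.4 × 6 × 1 / 1000 = 1010 kN → 0.75 × 1010 = 757 kN.
Bearing (1.2 l_c t F_u ≤ 2.4 d t F_u): upper limit = 2.4·24·5·430 / 1000 = 123.8 kN.
  Edge l_c = 35 − 27/2 = 21.5 → r_n = 55.47 kN; interior l_c = 80 − 27 = 53 → r_n = 123.8 kN.
  R_n,bearing = 2·55.47 + 4·123.8 = 606.3 kN → 0.75 × 606.3 = 455 kN.
Bearing governs: 455 kN.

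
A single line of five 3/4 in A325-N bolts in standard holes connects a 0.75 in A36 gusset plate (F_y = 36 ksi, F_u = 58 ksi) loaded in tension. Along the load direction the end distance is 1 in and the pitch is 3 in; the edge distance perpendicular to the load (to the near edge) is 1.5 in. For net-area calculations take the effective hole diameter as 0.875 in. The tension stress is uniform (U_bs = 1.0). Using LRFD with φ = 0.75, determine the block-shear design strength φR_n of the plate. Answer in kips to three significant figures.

Shear plane L_v = 1 + 4·3 = 13 in; A_gv = 13 × 0.75 = 9.75 in².
A_nv = (13 − 4.5·0.875) × 0.75 = 6.797 in².
A_nt = (1.5 − 0.5·0.875) × 0.75 = 0.7969 in².
0.6 F_u A_nv = 236.5 kips; 0.6 F_y A_gv = 210.6 kips → shear yielding governs the shear term.
R_n = 210.6 + 1.0 × 58 × 0.7969 = 256.8 kips.
Design strength φR_n = 0.75 × 256.8 = 193 kips.

193 kips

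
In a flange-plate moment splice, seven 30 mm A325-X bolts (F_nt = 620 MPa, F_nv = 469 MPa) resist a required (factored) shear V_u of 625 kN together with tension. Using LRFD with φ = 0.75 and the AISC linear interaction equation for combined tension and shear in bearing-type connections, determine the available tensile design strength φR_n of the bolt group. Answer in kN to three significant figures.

A_b = π·30²/4 = 706.9 mm²; f_rv = 625 × 1000 / (7 × 706.9) = 126.3 MPa.
F'_nt = 1.3 F_nt − (F_nt / φF_nv) f_rv = 1.3·620 − (620/(0.75·469))·126.3 = 583.4 MPa, capped at F_nt → F'_nt = 583.4 MPa.
R_n = F'_nt · A_b · n = 583.4 × 706.9 × 7 / 1000 = 2886 kN.
Design strength φR_n = 0.75 × 2886 = 2160 kN.

2160 kN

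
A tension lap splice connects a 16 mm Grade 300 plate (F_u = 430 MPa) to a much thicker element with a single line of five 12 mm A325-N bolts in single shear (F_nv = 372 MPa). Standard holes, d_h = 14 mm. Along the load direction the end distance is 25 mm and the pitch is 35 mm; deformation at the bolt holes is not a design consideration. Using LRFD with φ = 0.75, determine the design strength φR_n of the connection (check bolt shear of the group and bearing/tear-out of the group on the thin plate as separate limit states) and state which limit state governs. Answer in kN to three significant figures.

158 kN (bolt shear governs)

Bolt shear: A_b = π·12²/4 = 113.1 mm²; R_n = 372 × 113.1 × 5 × 1 / 1000 = 210.4 kN → 0.75 × 210.4 = 158 kN.
Bearing (1.5 l_c t F_u ≤ 3.0 d t F_u): upper limit = 3.0·12·16·430 / 1000 = 247.7 kN.
  Edge l_c = 25 − 14/2 = 18 → r_n = 185.8 kN; interior l_c = 35 − 14 = 21 → r_n = 216.7 kN.
  R_n,bearing = 1·185.8 + 4·216.7 = 1053 kN → 0.75 × 1053 = 789 kN.
Bolt shear governs: 158 kN.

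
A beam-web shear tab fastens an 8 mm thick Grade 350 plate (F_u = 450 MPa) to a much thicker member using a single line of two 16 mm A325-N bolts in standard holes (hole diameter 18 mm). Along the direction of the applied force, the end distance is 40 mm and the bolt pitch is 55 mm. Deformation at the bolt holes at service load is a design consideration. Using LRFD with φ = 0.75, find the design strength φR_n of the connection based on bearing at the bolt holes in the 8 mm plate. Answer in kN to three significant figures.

204 kN

Per bolt r_n = 1.2 l_c t F_u ≤ 2.4 d t F_u; upper limit = 2.4 × 16 × 8 × 450 / 1000 = 138.2 kN.
Edge bolt: l_c = 40 − 18/2 = 31 mm → 1.2 × 31 × 8 × 450 / 1000 = 133.9 → r_n = 133.9 kN.
Interior bolts: l_c = 55 − 18 = 37 mm → 1.2 × 37 × 8 × 450 / 1000 = 159.8 → r_n = 138.2 kN.
R_n = 1 × 133.9 + 1 × 138.2 = 272.2 kN.
Design strength φR_n = 0.75 × 272.2 = 204 kN.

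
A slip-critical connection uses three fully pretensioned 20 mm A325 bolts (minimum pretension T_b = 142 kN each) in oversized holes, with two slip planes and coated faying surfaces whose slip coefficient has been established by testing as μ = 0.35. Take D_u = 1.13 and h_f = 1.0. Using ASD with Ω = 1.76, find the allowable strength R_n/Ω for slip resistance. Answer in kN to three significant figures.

R_n = μ · D_u · h_f · T_b · n_s · n_b = 0.35 × 1.13 × 1.0 × 142 × 2 × 3 = 337 kN.
Allowable strength R_n/Ω = 337 / 1.76 = 191 kN.

191 kN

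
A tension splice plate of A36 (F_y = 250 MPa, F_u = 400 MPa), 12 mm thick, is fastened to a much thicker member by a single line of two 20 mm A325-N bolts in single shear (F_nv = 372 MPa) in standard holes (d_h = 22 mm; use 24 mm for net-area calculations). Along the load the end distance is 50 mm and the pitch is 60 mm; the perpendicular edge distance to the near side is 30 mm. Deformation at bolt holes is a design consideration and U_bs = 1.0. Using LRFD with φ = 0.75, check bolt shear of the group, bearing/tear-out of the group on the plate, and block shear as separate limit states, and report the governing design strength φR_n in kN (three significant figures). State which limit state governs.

Bolt shear: A_b = π·20²/4 = 314.2 mm²; R_n = 372 × 314.2 × 2 × 1 / 1000 = 233.7 kN → 0.75 × 233.7 = 175 kN.
Bearing: edge l_c = 39, r_n = 224.6 kN; interior l_c = 38, r_n = 218.9 kN; R_n = 224.6 + 1·218.9 = 443.5 kN → 333 kN.
Block shear: A_gv = 1320, A_nv = 888, A_nt = 216 mm²; R_n = min(0.6F_uA_nv, 0.6F_yA_gv) + U_bs·F_u·A_nt = 284.4 kN → 213 kN.
Bolt shear governs: 175 kN.

175 kN (bolt shear governs)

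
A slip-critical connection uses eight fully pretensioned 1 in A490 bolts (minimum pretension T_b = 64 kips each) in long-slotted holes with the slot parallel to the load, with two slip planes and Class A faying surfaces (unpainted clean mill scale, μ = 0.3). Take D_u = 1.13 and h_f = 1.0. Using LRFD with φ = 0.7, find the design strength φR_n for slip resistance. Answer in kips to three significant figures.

243 kips

R_n = μ · D_u · h_f · T_b · n_s · n_b = 0.3 × 1.13 × 1.0 × 64 × 2 × 8 = 347.1 kips.
Design strength φR_n = 0.7 × 347.1 = 243 kips.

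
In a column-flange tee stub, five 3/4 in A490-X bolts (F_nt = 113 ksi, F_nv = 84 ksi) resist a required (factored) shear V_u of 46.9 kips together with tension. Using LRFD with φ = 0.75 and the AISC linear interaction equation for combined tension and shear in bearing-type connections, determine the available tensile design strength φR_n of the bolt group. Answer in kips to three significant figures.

A_b = π·0.75²/4 = 0.4418 in²; f_rv = 46.9 / (5 × 0.4418) = 21.23 ksi.
F'_nt = 1.3 F_nt − (F_nt / φF_nv) f_rv = 1.3·113 − (113/(0.75·84))·21.23 = 108.8 ksi, capped at F_nt → F'_nt = 108.8 ksi.
R_n = F'_nt · A_b · n = 108.8 × 0.4418 × 5 = 240.4 kips.
Design strength φR_n = 0.75 × 240.4 = 180 kips.

180 kips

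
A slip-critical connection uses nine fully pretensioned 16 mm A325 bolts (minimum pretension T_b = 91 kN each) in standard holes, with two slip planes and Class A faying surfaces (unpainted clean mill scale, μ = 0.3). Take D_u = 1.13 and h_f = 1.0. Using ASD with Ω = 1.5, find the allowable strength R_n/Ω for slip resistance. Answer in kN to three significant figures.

R_n = μ · D_u · h_f · T_b · n_s · n_b = 0.3 × 1.13 × 1.0 × 91 × 2 × 9 = 555.3 kN.
Allowable strength R_n/Ω = 555.3 / 1.5 = 370 kN.

370 kN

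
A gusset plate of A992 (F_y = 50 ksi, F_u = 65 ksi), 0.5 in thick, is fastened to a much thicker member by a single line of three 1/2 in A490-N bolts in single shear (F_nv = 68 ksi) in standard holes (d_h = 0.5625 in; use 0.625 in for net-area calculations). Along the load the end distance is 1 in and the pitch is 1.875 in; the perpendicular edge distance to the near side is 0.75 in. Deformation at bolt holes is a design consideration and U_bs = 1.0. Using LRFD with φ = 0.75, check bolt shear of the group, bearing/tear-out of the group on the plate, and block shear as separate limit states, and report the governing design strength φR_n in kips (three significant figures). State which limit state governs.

Bolt shear: A_b = π·0.5²/4 = 0.1963 in²; R_n = 68 × 0.1963 × 3 × 1 = 40.06 kips → 0.75 × 40.06 = 30 kips.
Bearing: edge l_c = 0.7188, r_n = 28.03 kips; interior l_c = 1.312, r_n = 39 kips; R_n = 28.03 + 2·39 = 106 kips → 79.5 kips.
Block shear: A_gv = 2.375, A_nv = 1.594, A_nt = 0.2188 in²; R_n = min(0.6F_uA_nv, 0.6F_yA_gv) + U_bs·F_u·A_nt = 76.38 kips → 57.3 kips.
Bolt shear governs: 30 kips.

30 kips (bolt shear governs)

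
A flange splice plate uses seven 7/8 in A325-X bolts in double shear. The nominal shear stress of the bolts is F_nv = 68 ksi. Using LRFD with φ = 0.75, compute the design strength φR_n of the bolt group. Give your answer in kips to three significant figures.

A_b = π × 0.875² / 4 = 0.6013 in².
R_n = F_nv · A_b · n · n_s = 68 × 0.6013 × 7 × 2 = 572.5 kips.
Design strength φR_n = 0.75 × 572.5 = 429 kips.

429 kips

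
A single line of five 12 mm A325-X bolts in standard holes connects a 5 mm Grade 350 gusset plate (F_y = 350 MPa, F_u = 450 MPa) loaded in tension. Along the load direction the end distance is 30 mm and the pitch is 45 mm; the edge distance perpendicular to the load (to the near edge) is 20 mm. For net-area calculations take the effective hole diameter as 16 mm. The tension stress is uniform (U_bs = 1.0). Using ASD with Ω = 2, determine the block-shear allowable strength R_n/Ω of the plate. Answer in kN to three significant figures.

Shear plane L_v = 30 + 4·45 = 210 mm; A_gv = 210 × 5 = 1050 mm².
A_nv = (210 − 4.5·16) × 5 = 690 mm².
A_nt = (20 − 0.5·16) × 5 = 60 mm².
0.6 F_u A_nv = 186.3 kN; 0.6 F_y A_gv = 220.5 kN → shear rupture governs the shear term.
R_n = 186.3 + 1.0 × 450 × 60 / 1000 = 213.3 kN.
Allowable strength R_n/Ω = 213.3 / 2 = 107 kN.

107 kN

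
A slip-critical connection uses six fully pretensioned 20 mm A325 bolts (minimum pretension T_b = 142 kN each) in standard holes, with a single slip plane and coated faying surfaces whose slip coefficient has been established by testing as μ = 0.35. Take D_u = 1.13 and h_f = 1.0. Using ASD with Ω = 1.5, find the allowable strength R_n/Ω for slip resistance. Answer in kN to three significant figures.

225 kN

R_n = μ · D_u · h_f · T_b · n_s · n_b = 0.35 × 1.13 × 1.0 × 142 × 1 × 6 = 337 kN.
Allowable strength R_n/Ω = 337 / 1.5 = 225 kN.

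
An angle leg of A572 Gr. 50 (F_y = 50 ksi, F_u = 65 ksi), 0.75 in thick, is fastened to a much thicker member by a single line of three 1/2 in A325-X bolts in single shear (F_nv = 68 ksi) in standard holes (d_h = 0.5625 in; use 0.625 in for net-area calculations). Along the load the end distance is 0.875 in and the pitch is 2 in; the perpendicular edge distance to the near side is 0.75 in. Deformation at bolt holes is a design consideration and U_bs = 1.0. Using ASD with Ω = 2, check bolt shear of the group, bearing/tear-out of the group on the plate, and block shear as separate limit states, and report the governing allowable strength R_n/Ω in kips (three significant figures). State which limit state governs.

20 kips (bolt shear governs)

Bolt shear: A_b = π·0.5²/4 = 0.1963 in²; R_n = 68 × 0.1963 × 3 × 1 = 40.06 kips → 40.06 / 2 = 20 kips.
Bearing: edge l_c = 0.5938, r_n = 34.73 kips; interior l_c = 1.438, r_n = 58.5 kips; R_n = 34.73 + 2·58.5 = 151.7 kips → 75.9 kips.
Block shear: A_gv = 3.656, A_nv = 2.484, A_nt = 0.3281 in²; R_n = min(0.6F_uA_nv, 0.6F_yA_gv) + U_bs·F_u·A_nt = 118.2 kips → 59.1 kips.
Bolt shear governs: 20 kips.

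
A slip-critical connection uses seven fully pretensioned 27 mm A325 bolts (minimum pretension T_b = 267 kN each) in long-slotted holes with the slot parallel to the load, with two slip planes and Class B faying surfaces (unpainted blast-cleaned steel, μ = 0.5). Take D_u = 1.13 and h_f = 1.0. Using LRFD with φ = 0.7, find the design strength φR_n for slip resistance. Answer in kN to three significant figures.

R_n = μ · D_u · h_f · T_b · n_s · n_b = 0.5 × 1.13 × 1.0 × 267 × 2 × 7 = 2112 kN.
Design strength φR_n = 0.7 × 2112 = 1480 kN.

1480 kN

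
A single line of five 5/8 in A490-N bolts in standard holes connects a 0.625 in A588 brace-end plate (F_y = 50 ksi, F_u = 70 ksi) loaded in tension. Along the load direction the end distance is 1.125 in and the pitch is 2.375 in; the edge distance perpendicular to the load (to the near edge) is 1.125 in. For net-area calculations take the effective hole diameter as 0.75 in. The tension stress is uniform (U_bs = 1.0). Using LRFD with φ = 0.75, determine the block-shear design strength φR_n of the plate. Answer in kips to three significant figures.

Shear plane L_v = 1.125 + 4·2.375 = 10.62 in; A_gv = 10.62 × 0.625 = 6.641 in².
A_nv = (10.62 − 4.5·0.75) × 0.625 = 4.531 in².
A_nt = (1.125 − 0.5·0.75) × 0.625 = 0.4688 in².
0.6 F_u A_nv = 190.3 kips; 0.6 F_y A_gv = 199.2 kips → shear rupture governs the shear term.
R_n = 190.3 + 1.0 × 70 × 0.4688 = 223.1 kips.
Design strength φR_n = 0.75 × 223.1 = 167 kips.

167 kips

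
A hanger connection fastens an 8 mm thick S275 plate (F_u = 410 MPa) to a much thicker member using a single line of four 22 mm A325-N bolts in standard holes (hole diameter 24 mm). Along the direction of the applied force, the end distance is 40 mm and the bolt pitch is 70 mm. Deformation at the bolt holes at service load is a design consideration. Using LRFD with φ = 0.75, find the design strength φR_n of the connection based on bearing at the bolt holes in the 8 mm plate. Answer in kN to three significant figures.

472 kN

Per bolt r_n = 1.2 l_c t F_u ≤ 2.4 d t F_u; upper limit = 2.4 × 22 × 8 × 410 / 1000 = 173.2 kN.
Edge bolt: l_c = 40 − 24/2 = 28 mm → 1.2 × 28 × 8 × 410 / 1000 = 110.2 → r_n = 110.2 kN.
Interior bolts: l_c = 70 − 24 = 46 mm → 1.2 × 46 × 8 × 410 / 1000 = 181.1 → r_n = 173.2 kN.
R_n = 1 × 110.2 + 3 × 173.2 = 629.8 kN.
Design strength φR_n = 0.75 × 629.8 = 472 kN.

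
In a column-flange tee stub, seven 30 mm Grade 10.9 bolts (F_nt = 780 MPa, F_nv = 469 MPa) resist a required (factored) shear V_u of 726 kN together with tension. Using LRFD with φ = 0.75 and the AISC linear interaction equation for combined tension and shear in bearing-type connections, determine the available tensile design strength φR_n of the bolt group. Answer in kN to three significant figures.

2560 kN

A_b = π·30²/4 = 706.9 mm²; f_rv = 726 × 1000 / (7 × 706.9) = 146.7 MPa.
F'_nt = 1.3 F_nt − (F_nt / φF_nv) f_rv = 1.3·780 − (780/(0.75·469))·146.7 = 688.6 MPa, capped at F_nt → F'_nt = 688.6 MPa.
R_n = F'_nt · A_b · n = 688.6 × 706.9 × 7 / 1000 = 3407 kN.
Design strength φR_n = 0.75 × 3407 = 2560 kN.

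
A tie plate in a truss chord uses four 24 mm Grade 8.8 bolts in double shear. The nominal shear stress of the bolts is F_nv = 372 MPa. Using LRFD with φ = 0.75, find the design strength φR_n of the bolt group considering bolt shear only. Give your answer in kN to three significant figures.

A_b = π × 24² / 4 = 452.4 mm².
R_n = F_nv · A_b · n · n_s = 372 × 452.4 × 4 × 2 / 1000 = 1346 kN.
Design strength φR_n = 0.75 × 1346 = 1010 kN.

1010 kN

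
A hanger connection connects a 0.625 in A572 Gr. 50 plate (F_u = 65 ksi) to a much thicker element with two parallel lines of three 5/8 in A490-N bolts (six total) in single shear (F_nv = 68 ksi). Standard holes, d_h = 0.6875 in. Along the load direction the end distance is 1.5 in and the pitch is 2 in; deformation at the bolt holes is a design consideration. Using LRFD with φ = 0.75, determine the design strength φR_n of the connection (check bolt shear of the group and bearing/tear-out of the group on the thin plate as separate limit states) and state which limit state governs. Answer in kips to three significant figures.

93.9 kips (bolt shear governs)

Bolt shear: A_b = π·0.625²/4 = 0.3068 in²; R_n = 68 × 0.3068 × 6 × 1 = 125.2 kips → 0.75 × 125.2 = 93.9 kips.
Bearing (1.2 l_c t F_u ≤ 2.4 d t F_u): upper limit = 2.4·0.625·0.625·65 = 60.94 kips.
  Edge l_c = 1.5 − 0.6875/2 = 1.156 → r_n = 56.37 kips; interior l_c = 2 − 0.6875 = 1.312 → r_n = 60.94 kips.
  R_n,bearing = 2·56.37 + 4·60.94 = 356.5 kips → 0.75 × 356.5 = 267 kips.
Bolt shear governs: 93.9 kips.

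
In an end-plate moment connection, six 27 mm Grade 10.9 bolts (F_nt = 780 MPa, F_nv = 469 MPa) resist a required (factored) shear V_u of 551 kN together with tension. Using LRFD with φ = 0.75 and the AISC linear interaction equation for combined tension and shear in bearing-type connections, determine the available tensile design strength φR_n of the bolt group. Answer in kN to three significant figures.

1700 kN

A_b = π·27²/4 = 572.6 mm²; f_rv = 551 × 1000 / (6 × 572.6) = 160.4 MPa.
F'_nt = 1.3 F_nt − (F_nt / φF_nv) f_rv = 1.3·780 − (780/(0.75·469))·160.4 = 658.3 MPa, capped at F_nt → F'_nt = 658.3 MPa.
R_n = F'_nt · A_b · n = 658.3 × 572.6 × 6 / 1000 = 2262 kN.
Design strength φR_n = 0.75 × 2262 = 1700 kN.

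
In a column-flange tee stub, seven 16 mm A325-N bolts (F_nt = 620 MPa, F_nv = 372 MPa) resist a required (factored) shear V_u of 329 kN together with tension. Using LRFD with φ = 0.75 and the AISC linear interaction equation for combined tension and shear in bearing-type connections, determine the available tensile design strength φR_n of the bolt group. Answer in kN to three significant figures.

A_b = π·16²/4 = 201.1 mm²; f_rv = 329 × 1000 / (7 × 201.1) = 233.8 MPa.
F'_nt = 1.3 F_nt − (F_nt / φF_nv) f_rv = 1.3·620 − (620/(0.75·372))·233.8 = 286.5 MPa, capped at F_nt → F'_nt = 286.5 MPa.
R_n = F'_nt · A_b · n = 286.5 × 201.1 × 7 / 1000 = 403.3 kN.
Design strength φR_n = 0.75 × 403.3 = 302 kN.

302 kN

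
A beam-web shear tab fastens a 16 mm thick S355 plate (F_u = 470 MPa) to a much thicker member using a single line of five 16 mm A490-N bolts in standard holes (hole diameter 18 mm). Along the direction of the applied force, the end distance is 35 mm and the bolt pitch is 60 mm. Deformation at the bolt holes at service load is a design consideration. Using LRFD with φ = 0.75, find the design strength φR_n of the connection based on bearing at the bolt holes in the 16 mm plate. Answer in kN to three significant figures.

Per bolt r_n = 1.2 l_c t F_u ≤ 2.4 d t F_u; upper limit = 2.4 × 16 × 16 × 470 / 1000 = 288.8 kN.
Edge bolt: l_c = 35 − 18/2 = 26 mm → 1.2 × 26 × 16 × 470 / 1000 = 234.6 → r_n = 234.6 kN.
Interior bolts: l_c = 60 − 18 = 42 mm → 1.2 × 42 × 16 × 470 / 1000 = 379 → r_n = 288.8 kN.
R_n = 1 × 234.6 + 4 × 288.8 = 1390 kN.
Design strength φR_n = 0.75 × 1390 = 1040 kN.

1040 kN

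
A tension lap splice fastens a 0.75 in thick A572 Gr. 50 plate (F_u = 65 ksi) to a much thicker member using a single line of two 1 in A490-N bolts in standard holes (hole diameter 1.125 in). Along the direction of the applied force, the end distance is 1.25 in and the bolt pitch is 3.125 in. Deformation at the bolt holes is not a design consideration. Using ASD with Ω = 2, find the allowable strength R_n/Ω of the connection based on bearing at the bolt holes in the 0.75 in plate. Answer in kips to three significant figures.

Per bolt r_n = 1.5 l_c t F_u ≤ 3.0 d t F_u; upper limit = 3.0 × 1 × 0.75 × 65 = 146.2 kips.
Edge bolt: l_c = 1.25 − 1.125/2 = 0.6875 in → 1.5 × 0.6875 × 0.75 × 65 = 50.27 → r_n = 50.27 kips.
Interior bolts: l_c = 3.125 − 1.125 = 2 in → 1.5 × 2 × 0.75 × 65 = 146.2 → r_n = 146.2 kips.
R_n = 1 × 50.27 + 1 × 146.2 = 196.5 kips.
Allowable strength R_n/Ω = 196.5 / 2 = 98.3 kips.

98.3 kips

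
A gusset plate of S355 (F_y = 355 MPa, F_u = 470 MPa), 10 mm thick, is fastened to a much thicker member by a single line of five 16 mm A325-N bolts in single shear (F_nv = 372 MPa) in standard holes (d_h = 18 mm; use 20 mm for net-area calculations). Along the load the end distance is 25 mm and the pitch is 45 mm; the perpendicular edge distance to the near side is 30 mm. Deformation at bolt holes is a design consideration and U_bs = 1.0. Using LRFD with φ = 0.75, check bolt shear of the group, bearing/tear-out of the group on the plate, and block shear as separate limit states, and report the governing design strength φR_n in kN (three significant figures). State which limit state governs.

Bolt shear: A_b = π·16²/4 = 201.1 mm²; R_n = 372 × 201.1 × 5 × 1 / 1000 = 374 kN → 0.75 × 374 = 280 kN.
Bearing: edge l_c = 16, r_n = 90.24 kN; interior l_c = 27, r_n = 152.3 kN; R_n = 90.24 + 4·152.3 = 699.4 kN → 525 kN.
Block shear: A_gv = 2050, A_nv = 1150, A_nt = 200 mm²; R_n = min(0.6F_uA_nv, 0.6F_yA_gv) + U_bs·F_u·A_nt = 418.3 kN → 314 kN.
Bolt shear governs: 280 kN.

280 kN (bolt shear governs)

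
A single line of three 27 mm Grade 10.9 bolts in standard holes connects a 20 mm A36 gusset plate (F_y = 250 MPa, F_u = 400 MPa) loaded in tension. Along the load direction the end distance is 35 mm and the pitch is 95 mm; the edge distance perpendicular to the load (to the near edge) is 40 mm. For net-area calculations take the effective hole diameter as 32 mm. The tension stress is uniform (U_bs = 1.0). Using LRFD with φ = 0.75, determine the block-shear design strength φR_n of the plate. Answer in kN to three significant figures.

650 kN

Shear plane L_v = 35 + 2·95 = 225 mm; A_gv = 225 × 20 = 4500 mm².
A_nv = (225 − 2.5·32) × 20 = 2900 mm².
A_nt = (40 − 0.5·32) × 20 = 480 mm².
0.6 F_u A_nv = 696 kN; 0.6 F_y A_gv = 675 kN → shear yielding governs the shear term.
R_n = 675 + 1.0 × 400 × 480 / 1000 = 867 kN.
Design strength φR_n = 0.75 × 867 = 650 kN.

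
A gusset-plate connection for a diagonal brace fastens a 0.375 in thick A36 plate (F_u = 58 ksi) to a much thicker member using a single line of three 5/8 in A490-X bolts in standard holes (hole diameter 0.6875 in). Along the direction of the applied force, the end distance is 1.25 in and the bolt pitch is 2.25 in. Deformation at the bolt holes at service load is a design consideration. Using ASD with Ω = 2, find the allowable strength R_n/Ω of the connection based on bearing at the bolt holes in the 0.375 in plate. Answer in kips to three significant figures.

44.5 kips

Per bolt r_n = 1.2 l_c t F_u ≤ 2.4 d t F_u; upper limit = 2.4 × 0.625 × 0.375 × 58 = 32.62 kips.
Edge bolt: l_c = 1.25 − 0.6875/2 = 0.9062 in → 1.2 × 0.9062 × 0.375 × 58 = 23.65 → r_n = 23.65 kips.
Interior bolts: l_c = 2.25 − 0.6875 = 1.562 in → 1.2 × 1.562 × 0.375 × 58 = 40.78 → r_n = 32.62 kips.
R_n = 1 × 23.65 + 2 × 32.62 = 88.9 kips.
Allowable strength R_n/Ω = 88.9 / 2 = 44.5 kips.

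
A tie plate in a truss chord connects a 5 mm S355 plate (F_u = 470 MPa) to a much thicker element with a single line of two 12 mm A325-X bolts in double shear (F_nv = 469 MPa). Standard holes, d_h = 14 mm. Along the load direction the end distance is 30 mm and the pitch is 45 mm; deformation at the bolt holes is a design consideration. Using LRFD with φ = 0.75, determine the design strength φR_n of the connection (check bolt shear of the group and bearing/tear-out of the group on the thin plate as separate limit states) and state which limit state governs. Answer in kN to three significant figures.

Bolt shear: A_b = π·12²/4 = 113.1 mm²; R_n = 469 × 113.1 × 2 × 2 / 1000 = 212.2 kN → 0.75 × 212.2 = 159 kN.
Bearing (1.2 l_c t F_u ≤ 2.4 d t F_u): upper limit = 2.4·12·5·470 / 1000 = 67.68 kN.
  Edge l_c = 30 − 14/2 = 23 → r_n = 64.86 kN; interior l_c = 45 − 14 = 31 → r_n = 67.68 kN.
  R_n,bearing = 1·64.86 + 1·67.68 = 132.5 kN → 0.75 × 132.5 = 99.4 kN.
Bearing governs: 99.4 kN.

99.4 kN (bearing governs)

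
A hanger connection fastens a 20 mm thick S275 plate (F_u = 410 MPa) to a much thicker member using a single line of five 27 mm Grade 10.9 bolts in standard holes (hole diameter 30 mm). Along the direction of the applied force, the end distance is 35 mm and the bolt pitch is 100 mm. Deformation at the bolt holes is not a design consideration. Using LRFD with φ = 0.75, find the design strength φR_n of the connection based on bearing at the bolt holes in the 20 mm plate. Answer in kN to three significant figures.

Per bolt r_n = 1.5 l_c t F_u ≤ 3.0 d t F_u; upper limit = 3.0 × 27 × 20 × 410 / 1000 = 664.2 kN.
Edge bolt: l_c = 35 − 30/2 = 20 mm → 1.5 × 20 × 20 × 410 / 1000 = 246 → r_n = 246 kN.
Interior bolts: l_c = 100 − 30 = 70 mm → 1.5 × 70 × 20 × 410 / 1000 = 861 → r_n = 664.2 kN.
R_n = 1 × 246 + 4 × 664.2 = 2903 kN.
Design strength φR_n = 0.75 × 2903 = 2180 kN.

2180 kN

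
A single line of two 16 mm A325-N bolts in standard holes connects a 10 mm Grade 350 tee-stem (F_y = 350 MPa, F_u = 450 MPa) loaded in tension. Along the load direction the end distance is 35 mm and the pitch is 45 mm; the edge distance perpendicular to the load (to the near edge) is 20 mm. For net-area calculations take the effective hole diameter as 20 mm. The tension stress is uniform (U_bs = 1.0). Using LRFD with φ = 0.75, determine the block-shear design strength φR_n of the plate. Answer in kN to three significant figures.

135 kN

Shear plane L_v = 35 + 1·45 = 80 mm; A_gv = 80 × 10 = 800 mm².
A_nv = (80 − 1.5·20) × 10 = 500 mm².
A_nt = (20 − 0.5·20) × 10 = 100 mm².
0.6 F_u A_nv = 135 kN; 0.6 F_y A_gv = 168 kN → shear rupture governs the shear term.
R_n = 135 + 1.0 × 450 × 100 / 1000 = 180 kN.
Design strength φR_n = 0.75 × 180 = 135 kN.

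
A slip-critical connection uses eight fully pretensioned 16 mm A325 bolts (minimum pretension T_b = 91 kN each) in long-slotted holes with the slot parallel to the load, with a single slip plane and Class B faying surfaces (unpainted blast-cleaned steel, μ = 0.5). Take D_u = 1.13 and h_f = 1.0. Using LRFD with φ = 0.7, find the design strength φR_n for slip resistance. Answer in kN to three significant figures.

R_n = μ · D_u · h_f · T_b · n_s · n_b = 0.5 × 1.13 × 1.0 × 91 × 1 × 8 = 411.3 kN.
Design strength φR_n = 0.7 × 411.3 = 288 kN.

288 kN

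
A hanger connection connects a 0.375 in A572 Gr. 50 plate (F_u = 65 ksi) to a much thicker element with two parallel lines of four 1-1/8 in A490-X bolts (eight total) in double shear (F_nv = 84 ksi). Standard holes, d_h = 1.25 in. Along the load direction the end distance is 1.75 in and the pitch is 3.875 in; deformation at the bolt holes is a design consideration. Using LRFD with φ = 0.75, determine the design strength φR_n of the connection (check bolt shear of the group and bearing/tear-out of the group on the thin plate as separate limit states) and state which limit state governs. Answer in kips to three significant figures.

Bolt shear: A_b = π·1.125²/4 = 0.994 in²; R_n = 84 × 0.994 × 8 × 2 = 1336 kips → 0.75 × 1336 = 1000 kips.
Bearing (1.2 l_c t F_u ≤ 2.4 d t F_u): upper limit = 2.4·1.125·0.375·65 = 65.81 kips.
  Edge l_c = 1.75 − 1.25/2 = 1.125 → r_n = 32.91 kips; interior l_c = 3.875 − 1.25 = 2.625 → r_n = 65.81 kips.
  R_n,bearing = 2·32.91 + 6·65.81 = 460.7 kips → 0.75 × 460.7 = 346 kips.
Bearing governs: 346 kips.

346 kips (bearing governs)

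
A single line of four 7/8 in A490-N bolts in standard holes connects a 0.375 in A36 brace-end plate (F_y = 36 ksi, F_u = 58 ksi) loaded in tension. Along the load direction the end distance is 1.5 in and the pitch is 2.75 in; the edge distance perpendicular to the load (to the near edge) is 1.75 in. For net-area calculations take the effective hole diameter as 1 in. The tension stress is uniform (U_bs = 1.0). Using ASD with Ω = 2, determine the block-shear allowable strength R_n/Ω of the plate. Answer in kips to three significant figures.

Shear plane L_v = 1.5 + 3·2.75 = 9.75 in; A_gv = 9.75 × 0.375 = 3.656 in².
A_nv = (9.75 − 3.5·1) × 0.375 = 2.344 in².
A_nt = (1.75 − 0.5·1) × 0.375 = 0.4688 in².
0.6 F_u A_nv = 81.56 kips; 0.6 F_y A_gv = 78.97 kips → shear yielding governs the shear term.
R_n = 78.97 + 1.0 × 58 × 0.4688 = 106.2 kips.
Allowable strength R_n/Ω = 106.2 / 2 = 53.1 kips.

53.1 kips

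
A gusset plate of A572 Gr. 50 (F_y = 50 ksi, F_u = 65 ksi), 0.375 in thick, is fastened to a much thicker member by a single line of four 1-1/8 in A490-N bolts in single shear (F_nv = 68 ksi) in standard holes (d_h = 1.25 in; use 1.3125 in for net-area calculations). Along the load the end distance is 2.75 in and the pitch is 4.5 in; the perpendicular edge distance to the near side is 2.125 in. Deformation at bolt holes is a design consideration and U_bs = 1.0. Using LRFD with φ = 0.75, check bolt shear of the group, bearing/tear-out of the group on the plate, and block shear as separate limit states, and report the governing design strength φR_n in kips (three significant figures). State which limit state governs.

Bolt shear: A_b = π·1.125²/4 = 0.994 in²; R_n = 68 × 0.994 × 4 × 1 = 270.4 kips → 0.75 × 270.4 = 203 kips.
Bearing: edge l_c = 2.125, r_n = 62.16 kips; interior l_c = 3.25, r_n = 65.81 kips; R_n = 62.16 + 3·65.81 = 259.6 kips → 195 kips.
Block shear: A_gv = 6.094, A_nv = 4.371, A_nt = 0.5508 in²; R_n = min(0.6F_uA_nv, 0.6F_yA_gv) + U_bs·F_u·A_nt = 206.3 kips → 155 kips.
Block shear governs: 155 kips.

155 kips (block shear governs)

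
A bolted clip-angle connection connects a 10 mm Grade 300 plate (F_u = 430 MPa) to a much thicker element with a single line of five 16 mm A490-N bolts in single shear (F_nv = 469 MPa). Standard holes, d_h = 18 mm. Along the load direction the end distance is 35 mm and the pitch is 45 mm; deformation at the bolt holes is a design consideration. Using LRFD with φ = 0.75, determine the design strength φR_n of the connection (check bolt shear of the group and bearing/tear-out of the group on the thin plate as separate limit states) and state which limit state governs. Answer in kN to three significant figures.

354 kN (bolt shear governs)

Bolt shear: A_b = π·16²/4 = 201.1 mm²; R_n = 469 × 201.1 × 5 × 1 / 1000 = 471.5 kN → 0.75 × 471.5 = 354 kN.
Bearing (1.2 l_c t F_u ≤ 2.4 d t F_u): upper limit = 2.4·16·10·430 / 1000 = 165.1 kN.
  Edge l_c = 35 − 18/2 = 26 → r_n = 134.2 kN; interior l_c = 45 − 18 = 27 → r_n = 139.3 kN.
  R_n,bearing = 1·134.2 + 4·139.3 = 691.4 kN → 0.75 × 691.4 = 519 kN.
Bolt shear governs: 354 kN.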